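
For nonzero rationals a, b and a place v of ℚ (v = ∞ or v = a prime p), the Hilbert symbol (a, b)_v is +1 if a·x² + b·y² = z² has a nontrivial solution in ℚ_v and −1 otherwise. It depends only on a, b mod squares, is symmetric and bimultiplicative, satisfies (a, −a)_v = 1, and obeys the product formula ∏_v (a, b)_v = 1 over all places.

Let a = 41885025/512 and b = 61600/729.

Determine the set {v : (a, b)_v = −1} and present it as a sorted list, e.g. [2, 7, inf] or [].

[2, 13]

(a, b) ≡ (9282, 154) mod (ℚ^×)²; places V = {2, 3, 5, 7, 11, 13, 17, 19, ∞}.
(a,b)_3: α=1, u≡1; β=-6, v≡1 (mod 3); (1|3)=+1, (1|3)=+1; sign (−1)^0·+1^-6·+1^1 = +1.
(a,b)_17: α=1, u≡16; β=0, v≡4 (mod 17); (16|17)=+1, (4|17)=+1; sign (−1)^0·+1^0·+1^1 = +1.
(a,b)_∞: sgn(9282)=+, sgn(154)=+, so +1.
(a,b)_7: α=1, u≡3; β=1, v≡1 (mod 7); (3|7)=-1, (1|7)=+1; sign (−1)^1·-1^1·+1^1 = +1.
(a,b)_2: α=-9, β=5; u≡1, v≡5 (mod 8); ε(u)ε(v)=0·0, αω(v)=-9·1, βω(u)=5·0; sum ≡ 1  ⇒  -1.
(a,b)_19: α=2, u≡8; β=0, v≡3 (mod 19); (8|19)=-1, (3|19)=-1; sign (−1)^0·-1^0·-1^2 = +1.
(a,b)_13: α=1, u≡1; β=0, v≡6 (mod 13); (1|13)=+1, (6|13)=-1; sign (−1)^0·+1^0·-1^1 = -1.
(a,b)_5: α=2, u≡3; β=2, v≡1 (mod 5); (3|5)=-1, (1|5)=+1; sign (−1)^0·-1^2·+1^2 = +1.
(a,b)_11: α=0, u≡1; β=1, v≡4 (mod 11); (1|11)=+1, (4|11)=+1; sign (−1)^0·+1^1·+1^0 = +1.
Ram(9282, 154) = {2, 13}; no ℚ_2-point on the conic.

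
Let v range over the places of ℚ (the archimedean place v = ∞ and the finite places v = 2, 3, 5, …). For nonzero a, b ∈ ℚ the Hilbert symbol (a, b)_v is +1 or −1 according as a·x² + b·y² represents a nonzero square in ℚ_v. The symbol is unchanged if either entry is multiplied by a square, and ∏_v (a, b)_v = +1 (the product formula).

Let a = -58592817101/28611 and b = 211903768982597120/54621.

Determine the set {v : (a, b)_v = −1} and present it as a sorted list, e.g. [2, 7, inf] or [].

Mod squares: a ≡ -551551, b ≡ 17687670. Check v ∈ {∞, 2, 3, 5, 7, 11, 13, 17, 19, 23, 29, 31, 47}.
v=5: a=5^0·(≡4), b=5^1·(≡4) mod 5; (4|5)=+1, (4|5)=+1; (−1)^{0·1·2}·(+1)^1·(+1)^0 = +1.
v=11: a=11^-1·(≡10), b=11^1·(≡5) mod 11; (10|11)=-1, (5|11)=+1; (−1)^{-1·1·5}·(-1)^1·(+1)^-1 = +1.
v=3: a=3^-2·(≡2), b=3^-3·(≡2) mod 3; (2|3)=-1, (2|3)=-1; (−1)^{-2·-3·1}·(-1)^-3·(-1)^-2 = -1.
v=13: a=13^1·(≡5), b=13^1·(≡10) mod 13; (5|13)=-1, (10|13)=+1; (−1)^{1·1·6}·(-1)^1·(+1)^1 = -1.
v=19: a=19^1·(≡10), b=19^1·(≡17) mod 19; (10|19)=-1, (17|19)=+1; (−1)^{1·1·9}·(-1)^1·(+1)^1 = +1.
v=23: a=23^2·(≡1), b=23^2·(≡6) mod 23; (1|23)=+1, (6|23)=+1; (−1)^{2·2·11}·(+1)^2·(+1)^2 = +1.
v=47: a=47^2·(≡39), b=47^2·(≡5) mod 47; (39|47)=-1, (5|47)=-1; (−1)^{2·2·23}·(-1)^2·(-1)^2 = +1.
v=31: a=31^0·(≡19), b=31^1·(≡24) mod 31; (19|31)=+1, (24|31)=-1; (−1)^{0·1·15}·(+1)^1·(-1)^0 = +1.
v=7: a=7^1·(≡5), b=7^-1·(≡6) mod 7; (5|7)=-1, (6|7)=-1; (−1)^{1·-1·3}·(-1)^-1·(-1)^1 = -1.
v=∞: -551551 < 0 and 17687670 > 0  ⇒  (a,b)_∞ = +1.
v=2: v_2(a)=0, v_2(b)=9; units ≡ 1, 3 (mod 8); ε·ε+αω+βω = 0·1+0·1+9·0 ≡ 0  ⇒  (a,b)_2 = +1.
v=17: a=17^-2·(≡6), b=17^-2·(≡11) mod 17; (6|17)=-1, (11|17)=-1; (−1)^{-2·-2·8}·(-1)^-2·(-1)^-2 = +1.
v=29: a=29^1·(≡9), b=29^2·(≡17) mod 29; (9|29)=+1, (17|29)=-1; (−1)^{1·2·14}·(+1)^2·(-1)^1 = -1.
(-551551, 17687670 / ℚ) ramifies at {3, 7, 13, 29}: a division algebra.

[3, 7, 13, 29]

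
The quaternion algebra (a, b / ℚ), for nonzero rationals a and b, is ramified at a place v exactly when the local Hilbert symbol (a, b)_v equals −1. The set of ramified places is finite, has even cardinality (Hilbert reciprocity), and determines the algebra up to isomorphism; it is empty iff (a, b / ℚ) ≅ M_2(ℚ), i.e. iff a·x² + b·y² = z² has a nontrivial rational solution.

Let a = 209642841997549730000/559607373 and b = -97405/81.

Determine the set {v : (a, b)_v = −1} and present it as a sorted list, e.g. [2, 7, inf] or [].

[]

Mod squares: a ≡ 1001, b ≡ -805. Check v ∈ {∞, 2, 3, 5, 7, 11, 13, 23}.
v=5: a=5^4·(≡1), b=5^1·(≡4) mod 5; (1|5)=+1, (4|5)=+1; (−1)^{4·1·2}·(+1)^1·(+1)^4 = +1.
v=2: v_2(a)=4, v_2(b)=0; units ≡ 1, 3 (mod 8); ε·ε+αω+βω = 0·1+4·1+0·0 ≡ 0  ⇒  (a,b)_2 = +1.
v=3: a=3^-16·(≡2), b=3^-4·(≡2) mod 3; (2|3)=-1, (2|3)=-1; (−1)^{-16·-4·1}·(-1)^-4·(-1)^-16 = +1.
v=13: a=13^-1·(≡12), b=13^0·(≡10) mod 13; (12|13)=+1, (10|13)=+1; (−1)^{-1·0·6}·(+1)^0·(+1)^-1 = +1.
v=7: a=7^5·(≡3), b=7^1·(≡2) mod 7; (3|7)=-1, (2|7)=+1; (−1)^{5·1·3}·(-1)^1·(+1)^5 = +1.
v=11: a=11^9·(≡9), b=11^2·(≡5) mod 11; (9|11)=+1, (5|11)=+1; (−1)^{9·2·5}·(+1)^2·(+1)^9 = +1.
v=23: a=23^2·(≡8), b=23^1·(≡17) mod 23; (8|23)=+1, (17|23)=-1; (−1)^{2·1·11}·(+1)^1·(-1)^2 = +1.
v=∞: 1001 > 0 and -805 < 0  ⇒  (a,b)_∞ = +1.
Every local symbol is +1, so the conic 1001·x² + -805·y² = z² has ℚ_v-points for all v and hence a ℚ-point; (a, b / ℚ) ≅ M_2(ℚ).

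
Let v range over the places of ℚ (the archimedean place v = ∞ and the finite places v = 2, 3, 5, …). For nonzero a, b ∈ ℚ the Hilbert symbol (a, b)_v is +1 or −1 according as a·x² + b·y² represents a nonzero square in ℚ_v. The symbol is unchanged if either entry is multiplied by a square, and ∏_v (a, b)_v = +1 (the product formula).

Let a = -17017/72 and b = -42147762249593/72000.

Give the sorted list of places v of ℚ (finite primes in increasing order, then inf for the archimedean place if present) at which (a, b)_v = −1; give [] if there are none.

[7, 13, 17, inf]

Mod squares: a ≡ -34034, b ≡ -85. Check v ∈ {∞, 2, 3, 5, 7, 11, 13, 17}.
v=7: a=7^1·(≡6), b=7^2·(≡5) mod 7; (6|7)=-1, (5|7)=-1; (−1)^{1·2·3}·(-1)^2·(-1)^1 = -1.
v=5: a=5^0·(≡4), b=5^-3·(≡2) mod 5; (4|5)=+1, (2|5)=-1; (−1)^{0·-3·2}·(+1)^-3·(-1)^0 = +1.
v=11: a=11^1·(≡8), b=11^6·(≡3) mod 11; (8|11)=-1, (3|11)=+1; (−1)^{1·6·5}·(-1)^6·(+1)^1 = +1.
v=17: a=17^1·(≡9), b=17^1·(≡10) mod 17; (9|17)=+1, (10|17)=-1; (−1)^{1·1·8}·(+1)^1·(-1)^1 = -1.
v=3: a=3^-2·(≡1), b=3^-2·(≡2) mod 3; (1|3)=+1, (2|3)=-1; (−1)^{-2·-2·1}·(+1)^-2·(-1)^-2 = +1.
v=13: a=13^1·(≡8), b=13^4·(≡11) mod 13; (8|13)=-1, (11|13)=-1; (−1)^{1·4·6}·(-1)^4·(-1)^1 = -1.
v=∞: -34034 < 0 and -85 < 0  ⇒  (a,b)_∞ = -1.
v=2: v_2(a)=-3, v_2(b)=-6; units ≡ 7, 3 (mod 8); ε·ε+αω+βω = 1·1+-3·1+-6·0 ≡ 0  ⇒  (a,b)_2 = +1.
|Ram(-34034, -85)| = 4, even; anisotropic at {7, 13, 17, ∞}.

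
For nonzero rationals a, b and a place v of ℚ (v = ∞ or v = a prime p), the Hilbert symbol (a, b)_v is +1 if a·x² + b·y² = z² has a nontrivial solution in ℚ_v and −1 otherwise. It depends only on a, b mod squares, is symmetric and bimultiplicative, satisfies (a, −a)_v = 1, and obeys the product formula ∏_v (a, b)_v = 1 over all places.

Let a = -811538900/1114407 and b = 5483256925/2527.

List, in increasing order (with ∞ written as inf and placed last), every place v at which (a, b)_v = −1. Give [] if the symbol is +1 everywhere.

(a, b) ≡ (-203, 3451) mod (ℚ^×)²; places V = {2, 3, 5, 7, 17, 19, 23, 29, ∞}.
(a,b)_5: α=2, u≡2; β=2, v≡1 (mod 5); (2|5)=-1, (1|5)=+1; sign (−1)^0·-1^2·+1^2 = +1.
(a,b)_29: α=1, u≡23; β=3, v≡26 (mod 29); (23|29)=+1, (26|29)=-1; sign (−1)^0·+1^3·-1^1 = -1.
(a,b)_23: α=4, u≡4; β=2, v≡13 (mod 23); (4|23)=+1, (13|23)=+1; sign (−1)^0·+1^2·+1^4 = +1.
(a,b)_19: α=-2, u≡7; β=-2, v≡2 (mod 19); (7|19)=+1, (2|19)=-1; sign (−1)^0·+1^-2·-1^-2 = +1.
(a,b)_7: α=-3, u≡3; β=-1, v≡5 (mod 7); (3|7)=-1, (5|7)=-1; sign (−1)^1·-1^-1·-1^-3 = -1.
(a,b)_2: α=2, β=0; u≡5, v≡3 (mod 8); ε(u)ε(v)=0·1, αω(v)=2·1, βω(u)=0·1; sum ≡ 0  ⇒  +1.
(a,b)_∞: sgn(-203)=−, sgn(3451)=+, so +1.
(a,b)_17: α=0, u≡16; β=1, v≡16 (mod 17); (16|17)=+1, (16|17)=+1; sign (−1)^0·+1^1·+1^0 = +1.
(a,b)_3: α=-2, u≡1; β=0, v≡1 (mod 3); (1|3)=+1, (1|3)=+1; sign (−1)^0·+1^0·+1^-2 = +1.
Ram(-203, 3451) = {7, 29}; no ℚ_7-point on the conic.

[7, 29]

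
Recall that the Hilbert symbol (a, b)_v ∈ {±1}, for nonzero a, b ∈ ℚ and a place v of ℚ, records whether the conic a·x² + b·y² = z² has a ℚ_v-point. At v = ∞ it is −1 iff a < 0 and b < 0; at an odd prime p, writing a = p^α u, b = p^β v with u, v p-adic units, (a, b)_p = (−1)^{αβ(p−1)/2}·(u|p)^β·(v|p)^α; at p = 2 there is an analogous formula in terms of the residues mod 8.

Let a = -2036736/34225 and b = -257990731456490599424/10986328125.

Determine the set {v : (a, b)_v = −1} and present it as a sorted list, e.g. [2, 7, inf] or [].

Mod squares: a ≡ -221, b ≡ -1105. Check v ∈ {∞, 2, 3, 5, 11, 13, 17, 19, 37, 43}.
v=17: a=17^1·(≡2), b=17^5·(≡7) mod 17; (2|17)=+1, (7|17)=-1; (−1)^{1·5·8}·(+1)^5·(-1)^1 = -1.
v=11: a=11^0·(≡6), b=11^2·(≡2) mod 11; (6|11)=-1, (2|11)=-1; (−1)^{0·2·5}·(-1)^2·(-1)^0 = +1.
v=3: a=3^2·(≡1), b=3^-2·(≡2) mod 3; (1|3)=+1, (2|3)=-1; (−1)^{2·-2·1}·(+1)^-2·(-1)^2 = +1.
v=37: a=37^-2·(≡9), b=37^0·(≡2) mod 37; (9|37)=+1, (2|37)=-1; (−1)^{-2·0·18}·(+1)^0·(-1)^-2 = +1.
v=∞: -221 < 0 and -1105 < 0  ⇒  (a,b)_∞ = -1.
v=5: a=5^-2·(≡1), b=5^-13·(≡4) mod 5; (1|5)=+1, (4|5)=+1; (−1)^{-2·-13·2}·(+1)^-13·(+1)^-2 = +1.
v=19: a=19^0·(≡17), b=19^2·(≡6) mod 19; (17|19)=+1, (6|19)=+1; (−1)^{0·2·9}·(+1)^2·(+1)^0 = +1.
v=43: a=43^0·(≡28), b=43^2·(≡4) mod 43; (28|43)=-1, (4|43)=+1; (−1)^{0·2·21}·(-1)^2·(+1)^0 = +1.
v=2: v_2(a)=10, v_2(b)=10; units ≡ 3, 7 (mod 8); ε·ε+αω+βω = 1·1+10·0+10·1 ≡ 1  ⇒  (a,b)_2 = -1.
v=13: a=13^1·(≡12), b=13^3·(≡2) mod 13; (12|13)=+1, (2|13)=-1; (−1)^{1·3·6}·(+1)^3·(-1)^1 = -1.
(-221, -1105 / ℚ) ramifies at {2, 13, 17, ∞}: a division algebra.

[2, 13, 17, inf]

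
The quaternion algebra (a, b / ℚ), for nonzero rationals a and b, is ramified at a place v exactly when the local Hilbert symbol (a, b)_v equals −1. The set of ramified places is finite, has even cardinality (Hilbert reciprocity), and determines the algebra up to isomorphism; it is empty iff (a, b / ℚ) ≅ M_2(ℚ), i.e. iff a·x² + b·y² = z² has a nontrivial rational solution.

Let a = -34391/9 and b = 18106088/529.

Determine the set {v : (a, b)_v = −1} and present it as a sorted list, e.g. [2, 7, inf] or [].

[7, 11, 13, 19]

Mod squares: a ≡ -119, b ≡ 92378. Check v ∈ {∞, 2, 3, 7, 11, 13, 17, 19, 23}.
v=2: v_2(a)=0, v_2(b)=3; units ≡ 1, 5 (mod 8); ε·ε+αω+βω = 0·0+0·1+3·0 ≡ 0  ⇒  (a,b)_2 = +1.
v=11: a=11^0·(≡8), b=11^1·(≡1) mod 11; (8|11)=-1, (1|11)=+1; (−1)^{0·1·5}·(-1)^1·(+1)^0 = -1.
v=∞: -119 < 0 and 92378 > 0  ⇒  (a,b)_∞ = +1.
v=13: a=13^0·(≡8), b=13^1·(≡11) mod 13; (8|13)=-1, (11|13)=-1; (−1)^{0·1·6}·(-1)^1·(-1)^0 = -1.
v=17: a=17^3·(≡3), b=17^1·(≡7) mod 17; (3|17)=-1, (7|17)=-1; (−1)^{3·1·8}·(-1)^1·(-1)^3 = +1.
v=23: a=23^0·(≡7), b=23^-2·(≡5) mod 23; (7|23)=-1, (5|23)=-1; (−1)^{0·-2·11}·(-1)^-2·(-1)^0 = +1.
v=3: a=3^-2·(≡1), b=3^0·(≡2) mod 3; (1|3)=+1, (2|3)=-1; (−1)^{-2·0·1}·(+1)^0·(-1)^-2 = +1.
v=19: a=19^0·(≡2), b=19^1·(≡4) mod 19; (2|19)=-1, (4|19)=+1; (−1)^{0·1·9}·(-1)^1·(+1)^0 = -1.
v=7: a=7^1·(≡4), b=7^2·(≡6) mod 7; (4|7)=+1, (6|7)=-1; (−1)^{1·2·3}·(+1)^2·(-1)^1 = -1.
|Ram(-119, 92378)| = 4, even; anisotropic at {7, 11, 13, 19}.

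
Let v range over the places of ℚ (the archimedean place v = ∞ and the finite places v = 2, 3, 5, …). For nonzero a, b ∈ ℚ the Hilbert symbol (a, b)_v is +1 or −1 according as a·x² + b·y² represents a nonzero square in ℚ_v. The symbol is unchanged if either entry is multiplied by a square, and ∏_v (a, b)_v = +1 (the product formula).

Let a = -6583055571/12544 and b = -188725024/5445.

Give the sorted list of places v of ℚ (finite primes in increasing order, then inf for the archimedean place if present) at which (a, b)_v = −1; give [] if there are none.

Mod squares: a ≡ -779, b ≡ -170. Check v ∈ {∞, 2, 3, 5, 7, 11, 17, 19, 31, 41}.
v=5: a=5^0·(≡1), b=5^-1·(≡4) mod 5; (1|5)=+1, (4|5)=+1; (−1)^{0·-1·2}·(+1)^-1·(+1)^0 = +1.
v=31: a=31^0·(≡15), b=31^2·(≡14) mod 31; (15|31)=-1, (14|31)=+1; (−1)^{0·2·15}·(-1)^2·(+1)^0 = +1.
v=17: a=17^2·(≡7), b=17^1·(≡11) mod 17; (7|17)=-1, (11|17)=-1; (−1)^{2·1·8}·(-1)^1·(-1)^2 = -1.
v=41: a=41^1·(≡29), b=41^0·(≡7) mod 41; (29|41)=-1, (7|41)=-1; (−1)^{1·0·20}·(-1)^0·(-1)^1 = -1.
v=19: a=19^3·(≡4), b=19^2·(≡7) mod 19; (4|19)=+1, (7|19)=+1; (−1)^{3·2·9}·(+1)^2·(+1)^3 = +1.
v=∞: -779 < 0 and -170 < 0  ⇒  (a,b)_∞ = -1.
v=11: a=11^0·(≡10), b=11^-2·(≡7) mod 11; (10|11)=-1, (7|11)=-1; (−1)^{0·-2·5}·(-1)^-2·(-1)^0 = +1.
v=3: a=3^4·(≡1), b=3^-2·(≡1) mod 3; (1|3)=+1, (1|3)=+1; (−1)^{4·-2·1}·(+1)^-2·(+1)^4 = +1.
v=2: v_2(a)=-8, v_2(b)=5; units ≡ 5, 3 (mod 8); ε·ε+αω+βω = 0·1+-8·1+5·1 ≡ 1  ⇒  (a,b)_2 = -1.
v=7: a=7^-2·(≡5), b=7^0·(≡5) mod 7; (5|7)=-1, (5|7)=-1; (−1)^{-2·0·3}·(-1)^0·(-1)^-2 = +1.
Ram(-779, -170) = {2, 17, 41, ∞}; no ℚ_2-point on the conic.

[2, 17, 41, inf]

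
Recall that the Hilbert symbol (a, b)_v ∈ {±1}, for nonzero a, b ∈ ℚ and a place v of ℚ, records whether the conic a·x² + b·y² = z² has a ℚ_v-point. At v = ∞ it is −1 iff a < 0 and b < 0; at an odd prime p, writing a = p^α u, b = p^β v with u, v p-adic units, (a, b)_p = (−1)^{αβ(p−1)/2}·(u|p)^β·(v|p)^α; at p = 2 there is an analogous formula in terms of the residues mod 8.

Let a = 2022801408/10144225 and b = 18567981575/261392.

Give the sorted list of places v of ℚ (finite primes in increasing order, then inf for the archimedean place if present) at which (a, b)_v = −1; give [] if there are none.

(a, b) ≡ (38, 2431) mod (ℚ^×)²; places V = {2, 3, 5, 7, 11, 13, 17, 19, 31, 43, 53, ∞}.
(a,b)_53: α=0, u≡7; β=2, v≡36 (mod 53); (7|53)=+1, (36|53)=+1; sign (−1)^0·+1^2·+1^0 = +1.
(a,b)_31: α=0, u≡5; β=-2, v≡24 (mod 31); (5|31)=+1, (24|31)=-1; sign (−1)^0·+1^-2·-1^0 = +1.
(a,b)_19: α=3, u≡15; β=0, v≡13 (mod 19); (15|19)=-1, (13|19)=-1; sign (−1)^0·-1^0·-1^3 = -1.
(a,b)_43: α=0, u≡1; β=2, v≡9 (mod 43); (1|43)=+1, (9|43)=+1; sign (−1)^0·+1^2·+1^0 = +1.
(a,b)_5: α=-2, u≡2; β=2, v≡4 (mod 5); (2|5)=-1, (4|5)=+1; sign (−1)^0·-1^2·+1^-2 = +1.
(a,b)_17: α=0, u≡1; β=-1, v≡7 (mod 17); (1|17)=+1, (7|17)=-1; sign (−1)^0·+1^-1·-1^0 = +1.
(a,b)_7: α=-4, u≡3; β=0, v≡2 (mod 7); (3|7)=-1, (2|7)=+1; sign (−1)^0·-1^0·+1^-4 = +1.
(a,b)_∞: sgn(38)=+, sgn(2431)=+, so +1.
(a,b)_11: α=0, u≡4; β=1, v≡9 (mod 11); (4|11)=+1, (9|11)=+1; sign (−1)^0·+1^1·+1^0 = +1.
(a,b)_3: α=2, u≡2; β=0, v≡1 (mod 3); (2|3)=-1, (1|3)=+1; sign (−1)^0·-1^0·+1^2 = +1.
(a,b)_2: α=15, β=-4; u≡3, v≡7 (mod 8); ε(u)ε(v)=1·1, αω(v)=15·0, βω(u)=-4·1; sum ≡ 1  ⇒  -1.
(a,b)_13: α=-2, u≡1; β=1, v≡6 (mod 13); (1|13)=+1, (6|13)=-1; sign (−1)^0·+1^1·-1^-2 = +1.
Ram(38, 2431) = {2, 19}; no ℚ_2-point on the conic.

[2, 19]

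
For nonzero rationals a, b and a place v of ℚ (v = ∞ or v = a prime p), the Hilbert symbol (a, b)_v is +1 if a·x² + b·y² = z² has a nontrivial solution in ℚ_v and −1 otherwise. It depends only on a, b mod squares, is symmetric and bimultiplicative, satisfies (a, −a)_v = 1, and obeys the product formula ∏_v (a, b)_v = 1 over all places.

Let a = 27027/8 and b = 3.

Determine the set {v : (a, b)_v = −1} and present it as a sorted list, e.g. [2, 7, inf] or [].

[3, 7]

Mod squares: a ≡ 6006, b ≡ 3. Check v ∈ {∞, 2, 3, 7, 11, 13}.
v=3: a=3^3·(≡1), b=3^1·(≡1) mod 3; (1|3)=+1, (1|3)=+1; (−1)^{3·1·1}·(+1)^1·(+1)^3 = -1.
v=∞: 6006 > 0 and 3 > 0  ⇒  (a,b)_∞ = +1.
v=7: a=7^1·(≡4), b=7^0·(≡3) mod 7; (4|7)=+1, (3|7)=-1; (−1)^{1·0·3}·(+1)^0·(-1)^1 = -1.
v=2: v_2(a)=-3, v_2(b)=0; units ≡ 3, 3 (mod 8); ε·ε+αω+βω = 1·1+-3·1+0·1 ≡ 0  ⇒  (a,b)_2 = +1.
v=13: a=13^1·(≡8), b=13^0·(≡3) mod 13; (8|13)=-1, (3|13)=+1; (−1)^{1·0·6}·(-1)^0·(+1)^1 = +1.
v=11: a=11^1·(≡6), b=11^0·(≡3) mod 11; (6|11)=-1, (3|11)=+1; (−1)^{1·0·5}·(-1)^0·(+1)^1 = +1.
Ram(6006, 3) = {3, 7}; no ℚ_3-point on the conic.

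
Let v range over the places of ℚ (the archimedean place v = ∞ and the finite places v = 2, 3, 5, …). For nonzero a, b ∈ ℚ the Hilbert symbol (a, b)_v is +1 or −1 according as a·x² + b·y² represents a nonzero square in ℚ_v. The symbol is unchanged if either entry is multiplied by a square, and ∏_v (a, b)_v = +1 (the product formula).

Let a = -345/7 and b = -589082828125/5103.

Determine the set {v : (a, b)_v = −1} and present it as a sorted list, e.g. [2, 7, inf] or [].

(a, b) ≡ (-2415, -4123) mod (ℚ^×)²; places V = {2, 3, 5, 7, 11, 19, 23, 31, ∞}.
(a,b)_11: α=0, u≡1; β=2, v≡8 (mod 11); (1|11)=+1, (8|11)=-1; sign (−1)^0·+1^2·-1^0 = +1.
(a,b)_3: α=1, u≡2; β=-6, v≡2 (mod 3); (2|3)=-1, (2|3)=-1; sign (−1)^0·-1^-6·-1^1 = -1.
(a,b)_5: α=1, u≡3; β=6, v≡3 (mod 5); (3|5)=-1, (3|5)=-1; sign (−1)^0·-1^6·-1^1 = -1.
(a,b)_2: α=0, β=0; u≡1, v≡5 (mod 8); ε(u)ε(v)=0·0, αω(v)=0·1, βω(u)=0·0; sum ≡ 0  ⇒  +1.
(a,b)_∞: sgn(-2415)=−, sgn(-4123)=−, so -1.
(a,b)_7: α=-1, u≡5; β=-1, v≡6 (mod 7); (5|7)=-1, (6|7)=-1; sign (−1)^1·-1^-1·-1^-1 = -1.
(a,b)_19: α=0, u≡5; β=1, v≡17 (mod 19); (5|19)=+1, (17|19)=+1; sign (−1)^0·+1^1·+1^0 = +1.
(a,b)_31: α=0, u≡26; β=1, v≡6 (mod 31); (26|31)=-1, (6|31)=-1; sign (−1)^0·-1^1·-1^0 = -1.
(a,b)_23: α=1, u≡11; β=2, v≡17 (mod 23); (11|23)=-1, (17|23)=-1; sign (−1)^0·-1^2·-1^1 = -1.
|Ram(-2415, -4123)| = 6, even; anisotropic at {3, 5, 7, 23, 31, ∞}.

[3, 5, 7, 23, 31, inf]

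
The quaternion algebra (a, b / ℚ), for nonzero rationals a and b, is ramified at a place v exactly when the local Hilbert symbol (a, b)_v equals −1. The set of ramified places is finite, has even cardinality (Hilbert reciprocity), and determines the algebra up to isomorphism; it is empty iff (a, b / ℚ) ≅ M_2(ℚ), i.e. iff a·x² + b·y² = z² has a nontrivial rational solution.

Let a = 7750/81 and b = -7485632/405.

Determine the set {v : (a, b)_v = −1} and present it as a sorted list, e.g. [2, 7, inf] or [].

Mod squares: a ≡ 310, b ≡ -11935. Check v ∈ {∞, 2, 3, 5, 7, 11, 31}.
v=31: a=31^1·(≡5), b=31^1·(≡9) mod 31; (5|31)=+1, (9|31)=+1; (−1)^{1·1·15}·(+1)^1·(+1)^1 = -1.
v=11: a=11^0·(≡7), b=11^1·(≡4) mod 11; (7|11)=-1, (4|11)=+1; (−1)^{0·1·5}·(-1)^1·(+1)^0 = -1.
v=2: v_2(a)=1, v_2(b)=6; units ≡ 3, 1 (mod 8); ε·ε+αω+βω = 1·0+1·0+6·1 ≡ 0  ⇒  (a,b)_2 = +1.
v=5: a=5^3·(≡2), b=5^-1·(≡3) mod 5; (2|5)=-1, (3|5)=-1; (−1)^{3·-1·2}·(-1)^-1·(-1)^3 = +1.
v=3: a=3^-4·(≡1), b=3^-4·(≡2) mod 3; (1|3)=+1, (2|3)=-1; (−1)^{-4·-4·1}·(+1)^-4·(-1)^-4 = +1.
v=7: a=7^0·(≡2), b=7^3·(≡5) mod 7; (2|7)=+1, (5|7)=-1; (−1)^{0·3·3}·(+1)^3·(-1)^0 = +1.
v=∞: 310 > 0 and -11935 < 0  ⇒  (a,b)_∞ = +1.
|Ram(310, -11935)| = 2, even; anisotropic at {11, 31}.

[11, 31]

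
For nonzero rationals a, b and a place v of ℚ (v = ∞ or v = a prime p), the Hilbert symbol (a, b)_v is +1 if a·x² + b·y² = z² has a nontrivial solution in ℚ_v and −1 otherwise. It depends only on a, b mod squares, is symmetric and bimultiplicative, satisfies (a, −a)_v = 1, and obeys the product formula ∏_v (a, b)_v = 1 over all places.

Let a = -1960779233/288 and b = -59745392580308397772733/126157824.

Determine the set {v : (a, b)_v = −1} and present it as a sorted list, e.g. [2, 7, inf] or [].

Mod squares: a ≡ -7714, b ≡ -6293. Check v ∈ {∞, 2, 3, 7, 11, 13, 19, 23, 29, 31}.
v=2: v_2(a)=-5, v_2(b)=-10; units ≡ 7, 3 (mod 8); ε·ε+αω+βω = 1·1+-5·1+-10·0 ≡ 0  ⇒  (a,b)_2 = +1.
v=13: a=13^0·(≡8), b=13^-2·(≡9) mod 13; (8|13)=-1, (9|13)=+1; (−1)^{0·-2·6}·(-1)^-2·(+1)^0 = +1.
v=29: a=29^1·(≡6), b=29^3·(≡26) mod 29; (6|29)=+1, (26|29)=-1; (−1)^{1·3·14}·(+1)^3·(-1)^1 = -1.
v=23: a=23^2·(≡22), b=23^4·(≡6) mod 23; (22|23)=-1, (6|23)=+1; (−1)^{2·4·11}·(-1)^4·(+1)^2 = +1.
v=31: a=31^2·(≡4), b=31^5·(≡2) mod 31; (4|31)=+1, (2|31)=+1; (−1)^{2·5·15}·(+1)^5·(+1)^2 = +1.
v=11: a=11^0·(≡8), b=11^2·(≡6) mod 11; (8|11)=-1, (6|11)=-1; (−1)^{0·2·5}·(-1)^2·(-1)^0 = +1.
v=∞: -7714 < 0 and -6293 < 0  ⇒  (a,b)_∞ = -1.
v=19: a=19^1·(≡10), b=19^2·(≡8) mod 19; (10|19)=-1, (8|19)=-1; (−1)^{1·2·9}·(-1)^2·(-1)^1 = -1.
v=7: a=7^1·(≡2), b=7^1·(≡2) mod 7; (2|7)=+1, (2|7)=+1; (−1)^{1·1·3}·(+1)^1·(+1)^1 = -1.
v=3: a=3^-2·(≡2), b=3^-6·(≡1) mod 3; (2|3)=-1, (1|3)=+1; (−1)^{-2·-6·1}·(-1)^-6·(+1)^-2 = +1.
Ram(-7714, -6293) = {7, 19, 29, ∞}; no ℚ_7-point on the conic.

[7, 19, 29, inf]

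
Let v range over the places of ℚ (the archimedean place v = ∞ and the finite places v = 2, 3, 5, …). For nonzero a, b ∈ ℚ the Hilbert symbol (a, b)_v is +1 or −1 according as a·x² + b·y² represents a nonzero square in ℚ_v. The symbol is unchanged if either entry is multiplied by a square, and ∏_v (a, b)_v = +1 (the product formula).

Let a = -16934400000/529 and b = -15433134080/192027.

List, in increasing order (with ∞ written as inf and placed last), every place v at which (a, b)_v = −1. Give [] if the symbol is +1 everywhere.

(a, b) ≡ (-15, -1365) mod (ℚ^×)²; places V = {2, 3, 5, 7, 11, 13, 23, ∞}.
(a,b)_11: α=0, u≡10; β=-2, v≡7 (mod 11); (10|11)=-1, (7|11)=-1; sign (−1)^0·-1^-2·-1^0 = +1.
(a,b)_13: α=0, u≡6; β=3, v≡10 (mod 13); (6|13)=-1, (10|13)=+1; sign (−1)^0·-1^3·+1^0 = -1.
(a,b)_∞: sgn(-15)=−, sgn(-1365)=−, so -1.
(a,b)_23: α=-2, u≡3; β=-2, v≡21 (mod 23); (3|23)=+1, (21|23)=-1; sign (−1)^0·+1^-2·-1^-2 = +1.
(a,b)_3: α=3, u≡1; β=-1, v≡1 (mod 3); (1|3)=+1, (1|3)=+1; sign (−1)^1·+1^-1·+1^3 = -1.
(a,b)_7: α=2, u≡6; β=3, v≡4 (mod 7); (6|7)=-1, (4|7)=+1; sign (−1)^0·-1^3·+1^2 = -1.
(a,b)_2: α=12, β=12; u≡1, v≡3 (mod 8); ε(u)ε(v)=0·1, αω(v)=12·1, βω(u)=12·0; sum ≡ 0  ⇒  +1.
(a,b)_5: α=5, u≡3; β=1, v≡2 (mod 5); (3|5)=-1, (2|5)=-1; sign (−1)^0·-1^1·-1^5 = +1.
(-15, -1365 / ℚ) ramifies at {3, 7, 13, ∞}: a division algebra.

[3, 7, 13, inf]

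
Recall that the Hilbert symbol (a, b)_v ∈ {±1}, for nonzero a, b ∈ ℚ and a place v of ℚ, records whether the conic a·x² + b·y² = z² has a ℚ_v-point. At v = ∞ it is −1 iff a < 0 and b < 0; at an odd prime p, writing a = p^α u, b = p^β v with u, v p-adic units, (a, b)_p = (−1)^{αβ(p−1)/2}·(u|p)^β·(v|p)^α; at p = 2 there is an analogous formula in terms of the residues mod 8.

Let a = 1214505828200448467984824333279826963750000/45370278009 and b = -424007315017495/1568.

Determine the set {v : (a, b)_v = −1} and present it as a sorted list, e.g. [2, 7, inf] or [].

(a, b) ≡ (3997295, -5119346510) mod (ℚ^×)²; places V = {2, 3, 5, 7, 11, 13, 17, 19, 23, 29, 31, 37, 41, 43, ∞}.
(a,b)_2: α=4, β=-5; u≡7, v≡1 (mod 8); ε(u)ε(v)=1·0, αω(v)=4·0, βω(u)=-5·0; sum ≡ 0  ⇒  +1.
(a,b)_17: α=3, u≡13; β=1, v≡9 (mod 17); (13|17)=+1, (9|17)=+1; sign (−1)^0·+1^1·+1^3 = +1.
(a,b)_31: α=3, u≡10; β=1, v≡20 (mod 31); (10|31)=+1, (20|31)=+1; sign (−1)^1·+1^1·+1^3 = -1.
(a,b)_∞: sgn(3997295)=+, sgn(-5119346510)=−, so +1.
(a,b)_7: α=-6, u≡1; β=-2, v≡2 (mod 7); (1|7)=+1, (2|7)=+1; sign (−1)^0·+1^-2·+1^-6 = +1.
(a,b)_11: α=4, u≡3; β=2, v≡7 (mod 11); (3|11)=+1, (7|11)=-1; sign (−1)^0·+1^2·-1^4 = +1.
(a,b)_23: α=-2, u≡19; β=0, v≡14 (mod 23); (19|23)=-1, (14|23)=-1; sign (−1)^0·-1^0·-1^-2 = +1.
(a,b)_13: α=2, u≡12; β=0, v≡8 (mod 13); (12|13)=+1, (8|13)=-1; sign (−1)^0·+1^0·-1^2 = +1.
(a,b)_41: α=3, u≡11; β=1, v≡29 (mod 41); (11|41)=-1, (29|41)=-1; sign (−1)^0·-1^1·-1^3 = +1.
(a,b)_43: α=2, u≡14; β=1, v≡30 (mod 43); (14|43)=+1, (30|43)=-1; sign (−1)^0·+1^1·-1^2 = +1.
(a,b)_19: α=2, u≡15; β=1, v≡3 (mod 19); (15|19)=-1, (3|19)=-1; sign (−1)^0·-1^1·-1^2 = -1.
(a,b)_5: α=7, u≡4; β=1, v≡2 (mod 5); (4|5)=+1, (2|5)=-1; sign (−1)^0·+1^1·-1^7 = -1.
(a,b)_37: α=5, u≡32; β=2, v≡20 (mod 37); (32|37)=-1, (20|37)=-1; sign (−1)^0·-1^2·-1^5 = -1.
(a,b)_29: α=2, u≡13; β=1, v≡4 (mod 29); (13|29)=+1, (4|29)=+1; sign (−1)^0·+1^1·+1^2 = +1.
(a,b)_3: α=-6, u≡2; β=0, v≡1 (mod 3); (2|3)=-1, (1|3)=+1; sign (−1)^0·-1^0·+1^-6 = +1.
(3997295, -5119346510 / ℚ) ramifies at {5, 19, 31, 37}: a division algebra.

[5, 19, 31, 37]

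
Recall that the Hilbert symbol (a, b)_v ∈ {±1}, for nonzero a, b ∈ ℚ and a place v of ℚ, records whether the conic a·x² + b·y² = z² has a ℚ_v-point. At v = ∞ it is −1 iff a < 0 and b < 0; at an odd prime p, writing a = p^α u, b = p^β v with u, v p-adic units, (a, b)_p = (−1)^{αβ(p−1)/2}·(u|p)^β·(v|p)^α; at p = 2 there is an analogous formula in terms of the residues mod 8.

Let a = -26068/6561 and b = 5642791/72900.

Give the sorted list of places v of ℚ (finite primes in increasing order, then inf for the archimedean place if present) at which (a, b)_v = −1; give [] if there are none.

(a, b) ≡ (-133, 319) mod (ℚ^×)²; places V = {2, 3, 5, 7, 11, 19, 29, ∞}.
(a,b)_11: α=0, u≡7; β=1, v≡6 (mod 11); (7|11)=-1, (6|11)=-1; sign (−1)^0·-1^1·-1^0 = -1.
(a,b)_3: α=-8, u≡2; β=-6, v≡1 (mod 3); (2|3)=-1, (1|3)=+1; sign (−1)^0·-1^-6·+1^-8 = +1.
(a,b)_19: α=1, u≡12; β=2, v≡2 (mod 19); (12|19)=-1, (2|19)=-1; sign (−1)^0·-1^2·-1^1 = -1.
(a,b)_7: α=3, u≡4; β=2, v≡1 (mod 7); (4|7)=+1, (1|7)=+1; sign (−1)^0·+1^2·+1^3 = +1.
(a,b)_2: α=2, β=-2; u≡3, v≡7 (mod 8); ε(u)ε(v)=1·1, αω(v)=2·0, βω(u)=-2·1; sum ≡ 1  ⇒  -1.
(a,b)_∞: sgn(-133)=−, sgn(319)=+, so +1.
(a,b)_5: α=0, u≡2; β=-2, v≡1 (mod 5); (2|5)=-1, (1|5)=+1; sign (−1)^0·-1^-2·+1^0 = +1.
(a,b)_29: α=0, u≡17; β=1, v≡26 (mod 29); (17|29)=-1, (26|29)=-1; sign (−1)^0·-1^1·-1^0 = -1.
Ram(-133, 319) = {2, 11, 19, 29}; no ℚ_2-point on the conic.

[2, 11, 19, 29]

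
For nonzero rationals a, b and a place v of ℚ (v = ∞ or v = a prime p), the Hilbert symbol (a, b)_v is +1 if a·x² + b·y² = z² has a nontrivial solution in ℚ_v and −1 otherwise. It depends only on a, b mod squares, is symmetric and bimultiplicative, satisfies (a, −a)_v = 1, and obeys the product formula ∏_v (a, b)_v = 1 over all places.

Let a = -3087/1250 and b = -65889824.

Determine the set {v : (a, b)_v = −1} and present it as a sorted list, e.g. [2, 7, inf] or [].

[7, 11, 17, inf]

(a, b) ≡ (-14, -34034) mod (ℚ^×)²; places V = {2, 3, 5, 7, 11, 13, 17, ∞}.
(a,b)_11: α=0, u≡10; β=3, v≡7 (mod 11); (10|11)=-1, (7|11)=-1; sign (−1)^0·-1^3·-1^0 = -1.
(a,b)_13: α=0, u≡10; β=1, v≡5 (mod 13); (10|13)=+1, (5|13)=-1; sign (−1)^0·+1^1·-1^0 = +1.
(a,b)_∞: sgn(-14)=−, sgn(-34034)=−, so -1.
(a,b)_5: α=-4, u≡4; β=0, v≡1 (mod 5); (4|5)=+1, (1|5)=+1; sign (−1)^0·+1^0·+1^-4 = +1.
(a,b)_3: α=2, u≡1; β=0, v≡1 (mod 3); (1|3)=+1, (1|3)=+1; sign (−1)^0·+1^0·+1^2 = +1.
(a,b)_2: α=-1, β=5; u≡1, v≡7 (mod 8); ε(u)ε(v)=0·1, αω(v)=-1·0, βω(u)=5·0; sum ≡ 0  ⇒  +1.
(a,b)_7: α=3, u≡3; β=1, v≡5 (mod 7); (3|7)=-1, (5|7)=-1; sign (−1)^1·-1^1·-1^3 = -1.
(a,b)_17: α=0, u≡14; β=1, v≡9 (mod 17); (14|17)=-1, (9|17)=+1; sign (−1)^0·-1^1·+1^0 = -1.
(-14, -34034 / ℚ) ramifies at {7, 11, 17, ∞}: a division algebra.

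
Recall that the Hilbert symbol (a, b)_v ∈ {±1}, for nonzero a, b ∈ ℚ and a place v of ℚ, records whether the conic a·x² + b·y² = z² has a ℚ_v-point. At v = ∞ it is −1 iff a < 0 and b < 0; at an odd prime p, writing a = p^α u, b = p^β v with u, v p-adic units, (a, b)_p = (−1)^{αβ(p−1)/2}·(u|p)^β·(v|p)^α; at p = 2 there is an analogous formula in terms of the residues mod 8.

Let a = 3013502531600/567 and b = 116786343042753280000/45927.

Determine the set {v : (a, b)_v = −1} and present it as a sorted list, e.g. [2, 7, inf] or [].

(a, b) ≡ (1508087, 58786) mod (ℚ^×)²; places V = {2, 3, 5, 7, 11, 13, 17, 19, 23, 29, ∞}.
(a,b)_7: α=-1, u≡2; β=-1, v≡3 (mod 7); (2|7)=+1, (3|7)=-1; sign (−1)^1·+1^-1·-1^-1 = +1.
(a,b)_13: α=0, u≡10; β=3, v≡11 (mod 13); (10|13)=+1, (11|13)=-1; sign (−1)^0·+1^3·-1^0 = +1.
(a,b)_23: α=1, u≡14; β=2, v≡19 (mod 23); (14|23)=-1, (19|23)=-1; sign (−1)^0·-1^2·-1^1 = -1.
(a,b)_11: α=2, u≡1; β=0, v≡8 (mod 11); (1|11)=+1, (8|11)=-1; sign (−1)^0·+1^0·-1^2 = +1.
(a,b)_17: α=3, u≡7; β=3, v≡12 (mod 17); (7|17)=-1, (12|17)=-1; sign (−1)^0·-1^3·-1^3 = +1.
(a,b)_29: α=1, u≡13; β=2, v≡21 (mod 29); (13|29)=+1, (21|29)=-1; sign (−1)^0·+1^2·-1^1 = -1.
(a,b)_5: α=2, u≡2; β=4, v≡4 (mod 5); (2|5)=-1, (4|5)=+1; sign (−1)^0·-1^4·+1^2 = +1.
(a,b)_19: α=1, u≡12; β=1, v≡11 (mod 19); (12|19)=-1, (11|19)=+1; sign (−1)^1·-1^1·+1^1 = +1.
(a,b)_3: α=-4, u≡2; β=-8, v≡1 (mod 3); (2|3)=-1, (1|3)=+1; sign (−1)^0·-1^-8·+1^-4 = +1.
(a,b)_2: α=4, β=11; u≡7, v≡1 (mod 8); ε(u)ε(v)=1·0, αω(v)=4·0, βω(u)=11·0; sum ≡ 0  ⇒  +1.
(a,b)_∞: sgn(1508087)=+, sgn(58786)=+, so +1.
(1508087, 58786 / ℚ) ramifies at {23, 29}: a division algebra.

[23, 29]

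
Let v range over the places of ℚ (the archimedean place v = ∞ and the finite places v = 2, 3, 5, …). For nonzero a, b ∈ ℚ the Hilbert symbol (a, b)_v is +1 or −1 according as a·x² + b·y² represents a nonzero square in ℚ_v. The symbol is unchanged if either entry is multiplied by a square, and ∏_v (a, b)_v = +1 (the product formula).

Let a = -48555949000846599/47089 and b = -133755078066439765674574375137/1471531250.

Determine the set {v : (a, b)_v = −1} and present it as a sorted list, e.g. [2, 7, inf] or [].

[3, 13, 17, 23, 37, inf]

Mod squares: a ≡ -188071, b ≡ -73554. Check v ∈ {∞, 2, 3, 5, 7, 13, 17, 23, 31, 37, 41}.
v=41: a=41^2·(≡16), b=41^3·(≡25) mod 41; (16|41)=+1, (25|41)=+1; (−1)^{2·3·20}·(+1)^3·(+1)^2 = +1.
v=17: a=17^3·(≡15), b=17^6·(≡5) mod 17; (15|17)=+1, (5|17)=-1; (−1)^{3·6·8}·(+1)^6·(-1)^3 = -1.
v=31: a=31^-2·(≡11), b=31^-2·(≡7) mod 31; (11|31)=-1, (7|31)=+1; (−1)^{-2·-2·15}·(-1)^-2·(+1)^-2 = +1.
v=2: v_2(a)=0, v_2(b)=-1; units ≡ 1, 7 (mod 8); ε·ε+αω+βω = 0·1+0·0+-1·0 ≡ 0  ⇒  (a,b)_2 = +1.
v=7: a=7^-2·(≡5), b=7^-2·(≡1) mod 7; (5|7)=-1, (1|7)=+1; (−1)^{-2·-2·3}·(-1)^-2·(+1)^-2 = +1.
v=5: a=5^0·(≡4), b=5^-6·(≡1) mod 5; (4|5)=+1, (1|5)=+1; (−1)^{0·-6·2}·(+1)^-6·(+1)^0 = +1.
v=3: a=3^12·(≡2), b=3^19·(≡1) mod 3; (2|3)=-1, (1|3)=+1; (−1)^{12·19·1}·(-1)^19·(+1)^12 = -1.
v=∞: -188071 < 0 and -73554 < 0  ⇒  (a,b)_∞ = -1.
v=37: a=37^1·(≡13), b=37^2·(≡6) mod 37; (13|37)=-1, (6|37)=-1; (−1)^{1·2·18}·(-1)^2·(-1)^1 = -1.
v=13: a=13^1·(≡8), b=13^3·(≡4) mod 13; (8|13)=-1, (4|13)=+1; (−1)^{1·3·6}·(-1)^3·(+1)^1 = -1.
v=23: a=23^1·(≡21), b=23^1·(≡5) mod 23; (21|23)=-1, (5|23)=-1; (−1)^{1·1·11}·(-1)^1·(-1)^1 = -1.
(-188071, -73554 / ℚ) ramifies at {3, 13, 17, 23, 37, ∞}: a division algebra.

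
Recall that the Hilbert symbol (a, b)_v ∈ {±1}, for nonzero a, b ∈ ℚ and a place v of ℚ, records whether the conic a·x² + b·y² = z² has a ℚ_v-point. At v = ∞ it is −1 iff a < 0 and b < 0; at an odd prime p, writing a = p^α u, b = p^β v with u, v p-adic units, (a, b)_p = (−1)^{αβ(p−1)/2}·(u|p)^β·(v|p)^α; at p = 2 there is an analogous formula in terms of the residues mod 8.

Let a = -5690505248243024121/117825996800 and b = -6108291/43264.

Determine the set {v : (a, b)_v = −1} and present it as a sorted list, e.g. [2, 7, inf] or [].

[2, inf]

(a, b) ≡ (-418, -19) mod (ℚ^×)²; places V = {2, 3, 5, 7, 11, 13, 19, 37, 41, ∞}.
(a,b)_19: α=7, u≡6; β=1, v≡10 (mod 19); (6|19)=+1, (10|19)=-1; sign (−1)^1·+1^1·-1^7 = +1.
(a,b)_13: α=0, u≡2; β=-2, v≡5 (mod 13); (2|13)=-1, (5|13)=-1; sign (−1)^0·-1^-2·-1^0 = +1.
(a,b)_∞: sgn(-418)=−, sgn(-19)=−, so -1.
(a,b)_7: α=0, u≡4; β=2, v≡1 (mod 7); (4|7)=+1, (1|7)=+1; sign (−1)^0·+1^2·+1^0 = +1.
(a,b)_37: α=-2, u≡34; β=0, v≡17 (mod 37); (34|37)=+1, (17|37)=-1; sign (−1)^0·+1^0·-1^-2 = +1.
(a,b)_2: α=-11, β=-8; u≡7, v≡5 (mod 8); ε(u)ε(v)=1·0, αω(v)=-11·1, βω(u)=-8·0; sum ≡ 1  ⇒  -1.
(a,b)_41: α=-2, u≡31; β=0, v≡15 (mod 41); (31|41)=+1, (15|41)=-1; sign (−1)^0·+1^0·-1^-2 = +1.
(a,b)_11: α=3, u≡6; β=0, v≡9 (mod 11); (6|11)=-1, (9|11)=+1; sign (−1)^0·-1^0·+1^3 = +1.
(a,b)_3: α=14, u≡2; β=8, v≡2 (mod 3); (2|3)=-1, (2|3)=-1; sign (−1)^0·-1^8·-1^14 = +1.
(a,b)_5: α=-2, u≡2; β=0, v≡1 (mod 5); (2|5)=-1, (1|5)=+1; sign (−1)^0·-1^0·+1^-2 = +1.
Ram(-418, -19) = {2, ∞}; no ℚ_2-point on the conic.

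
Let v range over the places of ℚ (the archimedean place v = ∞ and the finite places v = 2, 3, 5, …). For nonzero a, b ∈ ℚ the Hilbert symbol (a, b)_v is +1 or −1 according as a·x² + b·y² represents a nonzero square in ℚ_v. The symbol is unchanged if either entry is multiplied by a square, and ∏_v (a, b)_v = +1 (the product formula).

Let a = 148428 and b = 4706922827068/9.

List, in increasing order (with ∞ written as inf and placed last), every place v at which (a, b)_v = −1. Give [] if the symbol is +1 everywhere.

[2, 31]

(a, b) ≡ (4123, 69223) mod (ℚ^×)²; places V = {2, 3, 7, 11, 19, 29, 31, ∞}.
(a,b)_2: α=2, β=2; u≡3, v≡7 (mod 8); ε(u)ε(v)=1·1, αω(v)=2·0, βω(u)=2·1; sum ≡ 1  ⇒  -1.
(a,b)_29: α=0, u≡6; β=1, v≡13 (mod 29); (6|29)=+1, (13|29)=+1; sign (−1)^0·+1^1·+1^0 = +1.
(a,b)_7: α=1, u≡1; β=3, v≡3 (mod 7); (1|7)=+1, (3|7)=-1; sign (−1)^1·+1^3·-1^1 = +1.
(a,b)_∞: sgn(4123)=+, sgn(69223)=+, so +1.
(a,b)_11: α=0, u≡5; β=1, v≡3 (mod 11); (5|11)=+1, (3|11)=+1; sign (−1)^0·+1^1·+1^0 = +1.
(a,b)_31: α=1, u≡14; β=3, v≡5 (mod 31); (14|31)=+1, (5|31)=+1; sign (−1)^1·+1^3·+1^1 = -1.
(a,b)_3: α=2, u≡1; β=-2, v≡1 (mod 3); (1|3)=+1, (1|3)=+1; sign (−1)^0·+1^-2·+1^2 = +1.
(a,b)_19: α=1, u≡3; β=2, v≡6 (mod 19); (3|19)=-1, (6|19)=+1; sign (−1)^0·-1^2·+1^1 = +1.
(4123, 69223 / ℚ) ramifies at {2, 31}: a division algebra.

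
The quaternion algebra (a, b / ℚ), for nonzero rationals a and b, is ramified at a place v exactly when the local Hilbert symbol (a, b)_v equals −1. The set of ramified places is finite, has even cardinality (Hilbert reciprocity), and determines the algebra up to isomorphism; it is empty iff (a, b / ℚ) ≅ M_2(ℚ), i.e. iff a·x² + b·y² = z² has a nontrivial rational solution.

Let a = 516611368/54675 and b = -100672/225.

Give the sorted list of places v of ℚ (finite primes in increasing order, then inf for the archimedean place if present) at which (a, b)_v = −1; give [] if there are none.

[3, 13]

Mod squares: a ≡ 13566, b ≡ -13. Check v ∈ {∞, 2, 3, 5, 7, 11, 13, 17, 19}.
v=7: a=7^1·(≡3), b=7^0·(≡2) mod 7; (3|7)=-1, (2|7)=+1; (−1)^{1·0·3}·(-1)^0·(+1)^1 = +1.
v=19: a=19^1·(≡7), b=19^0·(≡16) mod 19; (7|19)=+1, (16|19)=+1; (−1)^{1·0·9}·(+1)^0·(+1)^1 = +1.
v=∞: 13566 > 0 and -13 < 0  ⇒  (a,b)_∞ = +1.
v=3: a=3^-7·(≡1), b=3^-2·(≡2) mod 3; (1|3)=+1, (2|3)=-1; (−1)^{-7·-2·1}·(+1)^-2·(-1)^-7 = -1.
v=2: v_2(a)=3, v_2(b)=6; units ≡ 7, 3 (mod 8); ε·ε+αω+βω = 1·1+3·1+6·0 ≡ 0  ⇒  (a,b)_2 = +1.
v=17: a=17^1·(≡9), b=17^0·(≡9) mod 17; (9|17)=+1, (9|17)=+1; (−1)^{1·0·8}·(+1)^0·(+1)^1 = +1.
v=11: a=11^0·(≡4), b=11^2·(≡3) mod 11; (4|11)=+1, (3|11)=+1; (−1)^{0·2·5}·(+1)^2·(+1)^0 = +1.
v=13: a=13^4·(≡7), b=13^1·(≡1) mod 13; (7|13)=-1, (1|13)=+1; (−1)^{4·1·6}·(-1)^1·(+1)^4 = -1.
v=5: a=5^-2·(≡4), b=5^-2·(≡2) mod 5; (4|5)=+1, (2|5)=-1; (−1)^{-2·-2·2}·(+1)^-2·(-1)^-2 = +1.
(13566, -13 / ℚ) ramifies at {3, 13}: a division algebra.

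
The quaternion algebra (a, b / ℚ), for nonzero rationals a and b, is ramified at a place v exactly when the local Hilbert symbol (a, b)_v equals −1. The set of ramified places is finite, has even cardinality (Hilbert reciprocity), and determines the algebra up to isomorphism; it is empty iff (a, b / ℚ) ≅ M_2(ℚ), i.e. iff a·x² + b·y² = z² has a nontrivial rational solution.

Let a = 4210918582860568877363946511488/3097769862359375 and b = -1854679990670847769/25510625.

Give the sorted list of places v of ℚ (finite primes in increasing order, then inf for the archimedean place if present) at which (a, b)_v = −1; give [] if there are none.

[2, 19]

(a, b) ≡ (1352078, -17) mod (ℚ^×)²; places V = {2, 3, 5, 7, 11, 13, 17, 19, 23, 31, 37, ∞}.
(a,b)_11: α=2, u≡2; β=2, v≡4 (mod 11); (2|11)=-1, (4|11)=+1; sign (−1)^0·-1^2·+1^2 = +1.
(a,b)_3: α=2, u≡2; β=0, v≡1 (mod 3); (2|3)=-1, (1|3)=+1; sign (−1)^0·-1^0·+1^2 = +1.
(a,b)_37: α=2, u≡22; β=2, v≡20 (mod 37); (22|37)=-1, (20|37)=-1; sign (−1)^0·-1^2·-1^2 = +1.
(a,b)_19: α=7, u≡11; β=4, v≡12 (mod 19); (11|19)=+1, (12|19)=-1; sign (−1)^0·+1^4·-1^7 = -1.
(a,b)_∞: sgn(1352078)=+, sgn(-17)=−, so +1.
(a,b)_23: α=3, u≡21; β=2, v≡6 (mod 23); (21|23)=-1, (6|23)=+1; sign (−1)^0·-1^2·+1^3 = +1.
(a,b)_5: α=-6, u≡3; β=-4, v≡3 (mod 5); (3|5)=-1, (3|5)=-1; sign (−1)^0·-1^-4·-1^-6 = +1.
(a,b)_17: α=-3, u≡9; β=-1, v≡16 (mod 17); (9|17)=+1, (16|17)=+1; sign (−1)^0·+1^-1·+1^-3 = +1.
(a,b)_7: α=-9, u≡3; β=-4, v≡2 (mod 7); (3|7)=-1, (2|7)=+1; sign (−1)^0·-1^-4·+1^-9 = +1.
(a,b)_13: α=3, u≡5; β=2, v≡10 (mod 13); (5|13)=-1, (10|13)=+1; sign (−1)^0·-1^2·+1^3 = +1.
(a,b)_2: α=7, β=0; u≡7, v≡7 (mod 8); ε(u)ε(v)=1·1, αω(v)=7·0, βω(u)=0·0; sum ≡ 1  ⇒  -1.
(a,b)_31: α=4, u≡30; β=2, v≡19 (mod 31); (30|31)=-1, (19|31)=+1; sign (−1)^0·-1^2·+1^4 = +1.
(1352078, -17 / ℚ) ramifies at {2, 19}: a division algebra.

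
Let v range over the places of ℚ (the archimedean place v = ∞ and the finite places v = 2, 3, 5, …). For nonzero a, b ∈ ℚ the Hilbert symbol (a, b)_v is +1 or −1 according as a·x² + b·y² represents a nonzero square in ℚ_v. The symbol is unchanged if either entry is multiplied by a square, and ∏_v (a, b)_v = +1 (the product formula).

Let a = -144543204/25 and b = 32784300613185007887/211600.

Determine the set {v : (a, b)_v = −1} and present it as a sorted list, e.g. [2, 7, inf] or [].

[2, 7, 13, 41]

(a, b) ≡ (-49569, 7) mod (ℚ^×)²; places V = {2, 3, 5, 7, 11, 13, 23, 31, 41, ∞}.
(a,b)_5: α=-2, u≡1; β=-2, v≡3 (mod 5); (1|5)=+1, (3|5)=-1; sign (−1)^0·+1^-2·-1^-2 = +1.
(a,b)_13: α=1, u≡3; β=2, v≡8 (mod 13); (3|13)=+1, (8|13)=-1; sign (−1)^0·+1^2·-1^1 = -1.
(a,b)_11: α=0, u≡10; β=2, v≡8 (mod 11); (10|11)=-1, (8|11)=-1; sign (−1)^0·-1^2·-1^0 = +1.
(a,b)_41: α=1, u≡37; β=2, v≡19 (mod 41); (37|41)=+1, (19|41)=-1; sign (−1)^0·+1^2·-1^1 = -1.
(a,b)_∞: sgn(-49569)=−, sgn(7)=+, so +1.
(a,b)_23: α=0, u≡10; β=-2, v≡7 (mod 23); (10|23)=-1, (7|23)=-1; sign (−1)^0·-1^-2·-1^0 = +1.
(a,b)_7: α=0, u≡5; β=5, v≡4 (mod 7); (5|7)=-1, (4|7)=+1; sign (−1)^0·-1^5·+1^0 = -1.
(a,b)_2: α=2, β=-4; u≡7, v≡7 (mod 8); ε(u)ε(v)=1·1, αω(v)=2·0, βω(u)=-4·0; sum ≡ 1  ⇒  -1.
(a,b)_31: α=1, u≡6; β=2, v≡18 (mod 31); (6|31)=-1, (18|31)=+1; sign (−1)^0·-1^2·+1^1 = +1.
(a,b)_3: α=7, u≡1; β=10, v≡1 (mod 3); (1|3)=+1, (1|3)=+1; sign (−1)^0·+1^10·+1^7 = +1.
|Ram(-49569, 7)| = 4, even; anisotropic at {2, 7, 13, 41}.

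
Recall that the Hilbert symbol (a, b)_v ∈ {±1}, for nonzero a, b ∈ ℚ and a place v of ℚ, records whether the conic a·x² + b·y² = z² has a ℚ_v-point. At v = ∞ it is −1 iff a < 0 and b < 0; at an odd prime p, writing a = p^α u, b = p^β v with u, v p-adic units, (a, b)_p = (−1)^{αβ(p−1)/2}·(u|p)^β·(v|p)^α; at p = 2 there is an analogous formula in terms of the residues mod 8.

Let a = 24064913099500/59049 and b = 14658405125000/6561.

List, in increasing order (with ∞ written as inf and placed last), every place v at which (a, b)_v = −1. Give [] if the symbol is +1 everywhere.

[2, 5]

Mod squares: a ≡ 595, b ≡ 2. Check v ∈ {∞, 2, 3, 5, 7, 13, 17}.
v=2: v_2(a)=2, v_2(b)=3; units ≡ 3, 1 (mod 8); ε·ε+αω+βω = 1·0+2·0+3·1 ≡ 1  ⇒  (a,b)_2 = -1.
v=3: a=3^-10·(≡1), b=3^-8·(≡2) mod 3; (1|3)=+1, (2|3)=-1; (−1)^{-10·-8·1}·(+1)^-8·(-1)^-10 = +1.
v=5: a=5^3·(≡4), b=5^6·(≡3) mod 5; (4|5)=+1, (3|5)=-1; (−1)^{3·6·2}·(+1)^6·(-1)^3 = -1.
v=7: a=7^3·(≡1), b=7^4·(≡1) mod 7; (1|7)=+1, (1|7)=+1; (−1)^{3·4·3}·(+1)^4·(+1)^3 = +1.
v=13: a=13^4·(≡3), b=13^2·(≡2) mod 13; (3|13)=+1, (2|13)=-1; (−1)^{4·2·6}·(+1)^2·(-1)^4 = +1.
v=17: a=17^3·(≡9), b=17^2·(≡13) mod 17; (9|17)=+1, (13|17)=+1; (−1)^{3·2·8}·(+1)^2·(+1)^3 = +1.
v=∞: 595 > 0 and 2 > 0  ⇒  (a,b)_∞ = +1.
(595, 2 / ℚ) ramifies at {2, 5}: a division algebra.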